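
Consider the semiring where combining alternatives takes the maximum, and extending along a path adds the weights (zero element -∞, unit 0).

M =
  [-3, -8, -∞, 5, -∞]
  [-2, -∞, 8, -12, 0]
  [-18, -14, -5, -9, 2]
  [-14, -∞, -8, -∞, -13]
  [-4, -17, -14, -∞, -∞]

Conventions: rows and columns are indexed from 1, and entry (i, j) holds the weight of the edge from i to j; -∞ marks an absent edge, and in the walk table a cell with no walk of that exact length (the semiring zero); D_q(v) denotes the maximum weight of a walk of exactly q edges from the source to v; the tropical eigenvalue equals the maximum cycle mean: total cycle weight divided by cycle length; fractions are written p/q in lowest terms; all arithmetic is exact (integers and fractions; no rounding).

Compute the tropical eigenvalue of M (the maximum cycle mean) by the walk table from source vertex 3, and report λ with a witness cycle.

q=0: [-∞, -∞, 0, -∞, -∞]
q=1: [-18, -14, -5, -9, 2]
q=2: [-2, -15, -6, -13, -3]
q=3: [-5, -10, -7, 3, -4]
q=4: [-8, -13, -2, 0, -5]
q=5: [-9, -16, -5, -3, 0]
Optimal cycle mean attained by: cycle 1->2->3->5->1, total (-8) + 8 + 2 + (-4), length 4.
Answer: λ = -1/2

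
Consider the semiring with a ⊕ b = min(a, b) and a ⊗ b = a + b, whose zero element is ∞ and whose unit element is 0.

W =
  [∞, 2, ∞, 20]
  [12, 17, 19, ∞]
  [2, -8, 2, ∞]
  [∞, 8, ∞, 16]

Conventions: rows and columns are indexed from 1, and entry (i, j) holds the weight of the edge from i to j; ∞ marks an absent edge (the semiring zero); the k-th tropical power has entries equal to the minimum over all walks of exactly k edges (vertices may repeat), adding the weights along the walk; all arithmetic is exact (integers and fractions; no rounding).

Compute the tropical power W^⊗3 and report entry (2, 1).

W^⊗2:
  [14, 19, 21, 36]
  [21, 11, 21, 32]
  [4, -6, 4, 22]
  [20, 24, 27, 32]
W^⊗3:
  [23, 13, 23, 34]
  [23, 13, 23, 41]
  [6, -4, 6, 24]
  [29, 19, 29, 40]
Key observation: the optimum is the walk 2->3->2->1, with weight 19 + (-8) + 12 = 23.
Optimal value attained by: walk 2->3->2->1.
Answer: (W^⊗3)[2][1] = 23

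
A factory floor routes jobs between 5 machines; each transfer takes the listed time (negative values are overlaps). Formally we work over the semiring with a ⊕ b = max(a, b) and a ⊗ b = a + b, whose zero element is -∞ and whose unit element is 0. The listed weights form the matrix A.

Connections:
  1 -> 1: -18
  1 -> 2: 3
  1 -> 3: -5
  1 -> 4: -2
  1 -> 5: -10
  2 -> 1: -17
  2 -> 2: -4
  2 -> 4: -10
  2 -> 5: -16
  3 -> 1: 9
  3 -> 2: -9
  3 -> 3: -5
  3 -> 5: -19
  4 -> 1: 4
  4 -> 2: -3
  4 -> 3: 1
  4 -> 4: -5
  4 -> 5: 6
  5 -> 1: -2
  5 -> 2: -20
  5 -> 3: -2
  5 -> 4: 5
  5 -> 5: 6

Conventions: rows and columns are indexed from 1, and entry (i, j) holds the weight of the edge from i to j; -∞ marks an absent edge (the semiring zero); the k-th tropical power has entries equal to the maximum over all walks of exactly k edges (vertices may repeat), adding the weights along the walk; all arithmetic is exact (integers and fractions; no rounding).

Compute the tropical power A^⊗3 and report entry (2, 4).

A^⊗2:
  [4, -1, -1, -5, 4]
  [-6, -8, -9, -11, -4]
  [4, 12, 4, 7, -1]
  [10, 7, 4, 11, 12]
  [9, 2, 6, 11, 12]
A^⊗3:
  [8, 7, 2, 9, 10]
  [0, -3, -6, 1, 2]
  [13, 8, 8, 4, 13]
  [15, 13, 12, 17, 18]
  [15, 12, 12, 17, 18]
Key observation: the optimum is the walk 2->4->5->4, with weight (-10) + 6 + 5 = 1.
Optimal value attained by: walk 2->4->5->4.
Answer: (A^⊗3)[2][4] = 1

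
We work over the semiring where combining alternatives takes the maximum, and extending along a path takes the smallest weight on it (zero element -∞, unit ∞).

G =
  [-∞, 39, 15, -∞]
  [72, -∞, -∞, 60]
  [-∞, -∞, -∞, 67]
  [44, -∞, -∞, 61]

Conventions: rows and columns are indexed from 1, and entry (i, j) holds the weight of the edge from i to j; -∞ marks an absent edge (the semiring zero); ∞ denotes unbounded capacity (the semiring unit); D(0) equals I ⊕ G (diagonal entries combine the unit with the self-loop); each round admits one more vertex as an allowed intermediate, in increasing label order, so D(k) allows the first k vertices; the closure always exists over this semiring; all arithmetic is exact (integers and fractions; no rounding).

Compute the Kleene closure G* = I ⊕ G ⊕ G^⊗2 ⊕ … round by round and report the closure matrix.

D(0):
  [∞, 39, 15, -∞]
  [72, ∞, -∞, 60]
  [-∞, -∞, ∞, 67]
  [44, -∞, -∞, ∞]
D(1):
  [∞, 39, 15, -∞]
  [72, ∞, 15, 60]
  [-∞, -∞, ∞, 67]
  [44, 39, 15, ∞]
D(2):
  [∞, 39, 15, 39]
  [72, ∞, 15, 60]
  [-∞, -∞, ∞, 67]
  [44, 39, 15, ∞]
D(3):
  [∞, 39, 15, 39]
  [72, ∞, 15, 60]
  [-∞, -∞, ∞, 67]
  [44, 39, 15, ∞]
D(4):
  [∞, 39, 15, 39]
  [72, ∞, 15, 60]
  [44, 39, ∞, 67]
  [44, 39, 15, ∞]
Answer: G* = [[∞, 39, 15, 39], [72, ∞, 15, 60], [44, 39, ∞, 67], [44, 39, 15, ∞]]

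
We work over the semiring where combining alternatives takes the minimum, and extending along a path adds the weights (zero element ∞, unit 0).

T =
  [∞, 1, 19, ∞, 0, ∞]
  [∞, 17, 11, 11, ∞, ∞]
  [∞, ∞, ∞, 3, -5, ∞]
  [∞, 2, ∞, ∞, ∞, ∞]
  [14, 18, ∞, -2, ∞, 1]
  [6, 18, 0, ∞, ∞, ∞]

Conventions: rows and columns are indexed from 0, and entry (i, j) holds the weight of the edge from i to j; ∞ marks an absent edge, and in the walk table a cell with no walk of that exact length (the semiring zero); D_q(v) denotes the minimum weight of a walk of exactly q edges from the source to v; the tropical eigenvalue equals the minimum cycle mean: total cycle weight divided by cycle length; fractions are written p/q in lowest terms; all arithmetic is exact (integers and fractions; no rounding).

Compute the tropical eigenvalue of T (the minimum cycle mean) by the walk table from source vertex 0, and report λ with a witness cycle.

q=0: [0, ∞, ∞, ∞, ∞, ∞]
q=1: [∞, 1, 19, ∞, 0, ∞]
q=2: [14, 18, 12, -2, 14, 1]
q=3: [7, 0, 1, 12, 7, 15]
q=4: [21, 8, 11, 4, -4, 8]
q=5: [10, 6, 8, -6, 6, -3]
q=6: [3, -4, -3, 4, 3, 7]
Optimal cycle mean attained by: cycle 2->4->5->2, total (-5) + 1 + 0, length 3.
Answer: λ = -4/3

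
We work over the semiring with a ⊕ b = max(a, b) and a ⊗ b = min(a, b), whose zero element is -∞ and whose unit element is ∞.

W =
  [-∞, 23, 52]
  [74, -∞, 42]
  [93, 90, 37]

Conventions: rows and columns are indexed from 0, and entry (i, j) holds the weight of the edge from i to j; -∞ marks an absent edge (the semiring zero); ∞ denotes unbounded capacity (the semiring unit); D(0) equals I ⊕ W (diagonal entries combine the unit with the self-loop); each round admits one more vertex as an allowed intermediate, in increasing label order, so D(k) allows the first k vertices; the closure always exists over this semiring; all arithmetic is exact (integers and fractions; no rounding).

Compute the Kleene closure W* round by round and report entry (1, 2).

D(0):
  [∞, 23, 52]
  [74, ∞, 42]
  [93, 90, ∞]
D(1):
  [∞, 23, 52]
  [74, ∞, 52]
  [93, 90, ∞]
D(2):
  [∞, 23, 52]
  [74, ∞, 52]
  [93, 90, ∞]
D(3):
  [∞, 52, 52]
  [74, ∞, 52]
  [93, 90, ∞]
Answer: W*[1][2] = 52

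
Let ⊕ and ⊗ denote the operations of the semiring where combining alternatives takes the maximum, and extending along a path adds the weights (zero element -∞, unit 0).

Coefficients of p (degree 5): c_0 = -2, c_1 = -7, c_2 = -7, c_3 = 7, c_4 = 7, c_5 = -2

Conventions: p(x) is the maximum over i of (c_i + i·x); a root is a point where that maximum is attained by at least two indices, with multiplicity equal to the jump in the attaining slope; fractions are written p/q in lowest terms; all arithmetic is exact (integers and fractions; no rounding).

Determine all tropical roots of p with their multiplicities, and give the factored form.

hull edge (i=0, c=-2) to (i=3, c=7): slope 3, span 3
hull edge (i=3, c=7) to (i=4, c=7): slope 0, span 1
hull edge (i=4, c=7) to (i=5, c=-2): slope -9, span 1
Factored form: p(x) = -2 ⊗ (x ⊕ (-3)) ⊗ (x ⊕ (-3)) ⊗ (x ⊕ (-3)) ⊗ (x ⊕ 0) ⊗ (x ⊕ 9)
Answer: roots = -3 (mult 3), 0 (mult 1), 9 (mult 1)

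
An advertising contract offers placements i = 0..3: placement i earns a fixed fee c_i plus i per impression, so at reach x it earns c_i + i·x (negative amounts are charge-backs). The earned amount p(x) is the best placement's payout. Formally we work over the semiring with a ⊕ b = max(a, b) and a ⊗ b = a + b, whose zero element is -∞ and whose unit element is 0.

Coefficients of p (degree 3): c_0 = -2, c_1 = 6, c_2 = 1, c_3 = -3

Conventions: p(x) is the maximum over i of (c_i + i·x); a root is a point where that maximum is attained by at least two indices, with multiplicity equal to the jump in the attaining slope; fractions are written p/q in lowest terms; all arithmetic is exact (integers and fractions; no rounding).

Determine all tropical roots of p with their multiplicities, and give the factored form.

hull edge (i=0, c=-2) to (i=1, c=6): slope 8, span 1
hull edge (i=1, c=6) to (i=3, c=-3): slope -9/2, span 2
Factored form: p(x) = -3 ⊗ (x ⊕ (-8)) ⊗ (x ⊕ 9/2) ⊗ (x ⊕ 9/2)
Answer: roots = -8 (mult 1), 9/2 (mult 2)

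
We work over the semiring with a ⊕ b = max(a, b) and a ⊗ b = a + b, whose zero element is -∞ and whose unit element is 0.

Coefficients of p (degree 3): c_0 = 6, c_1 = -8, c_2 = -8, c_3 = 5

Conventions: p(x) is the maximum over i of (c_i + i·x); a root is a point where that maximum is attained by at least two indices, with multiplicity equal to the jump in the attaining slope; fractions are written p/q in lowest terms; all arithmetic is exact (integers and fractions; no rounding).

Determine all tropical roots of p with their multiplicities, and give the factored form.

hull edge (i=0, c=6) to (i=3, c=5): slope -1/3, span 3
Factored form: p(x) = 5 ⊗ (x ⊕ 1/3) ⊗ (x ⊕ 1/3) ⊗ (x ⊕ 1/3)
Answer: roots = 1/3 (mult 3)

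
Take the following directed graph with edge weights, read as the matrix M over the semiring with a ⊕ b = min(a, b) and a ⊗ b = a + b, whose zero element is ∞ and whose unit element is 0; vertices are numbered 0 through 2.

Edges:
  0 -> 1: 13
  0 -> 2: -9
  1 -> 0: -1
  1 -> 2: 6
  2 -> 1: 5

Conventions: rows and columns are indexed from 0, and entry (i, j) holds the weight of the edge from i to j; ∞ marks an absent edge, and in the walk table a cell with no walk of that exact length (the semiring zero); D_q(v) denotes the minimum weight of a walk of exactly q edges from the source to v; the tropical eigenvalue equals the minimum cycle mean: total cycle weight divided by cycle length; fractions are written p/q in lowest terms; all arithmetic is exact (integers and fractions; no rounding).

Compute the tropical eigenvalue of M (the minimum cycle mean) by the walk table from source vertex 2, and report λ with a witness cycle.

q=0: [∞, ∞, 0]
q=1: [∞, 5, ∞]
q=2: [4, ∞, 11]
q=3: [∞, 16, -5]
Optimal cycle mean attained by: cycle 0->2->1->0, total (-9) + 5 + (-1), length 3.
Answer: λ = -5/3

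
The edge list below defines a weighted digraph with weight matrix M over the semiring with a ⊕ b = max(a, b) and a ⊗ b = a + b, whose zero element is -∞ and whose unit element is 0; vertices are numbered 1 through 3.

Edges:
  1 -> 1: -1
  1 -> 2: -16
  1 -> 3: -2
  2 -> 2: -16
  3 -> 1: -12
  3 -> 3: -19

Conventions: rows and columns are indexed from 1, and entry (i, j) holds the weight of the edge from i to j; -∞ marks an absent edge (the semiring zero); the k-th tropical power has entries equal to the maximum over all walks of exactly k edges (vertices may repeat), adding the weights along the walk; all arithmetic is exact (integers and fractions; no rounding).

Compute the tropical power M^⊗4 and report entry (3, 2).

M^⊗2:
  [-2, -17, -3]
  [-∞, -32, -∞]
  [-13, -28, -14]
M^⊗3:
  [-3, -18, -4]
  [-∞, -48, -∞]
  [-14, -29, -15]
M^⊗4:
  [-4, -19, -5]
  [-∞, -64, -∞]
  [-15, -30, -16]
Key observation: the optimum is the walk 3->1->1->1->2, with weight (-12) + (-1) + (-1) + (-16) = -30.
Optimal value attained by: walk 3->1->1->1->2.
Answer: (M^⊗4)[3][2] = -30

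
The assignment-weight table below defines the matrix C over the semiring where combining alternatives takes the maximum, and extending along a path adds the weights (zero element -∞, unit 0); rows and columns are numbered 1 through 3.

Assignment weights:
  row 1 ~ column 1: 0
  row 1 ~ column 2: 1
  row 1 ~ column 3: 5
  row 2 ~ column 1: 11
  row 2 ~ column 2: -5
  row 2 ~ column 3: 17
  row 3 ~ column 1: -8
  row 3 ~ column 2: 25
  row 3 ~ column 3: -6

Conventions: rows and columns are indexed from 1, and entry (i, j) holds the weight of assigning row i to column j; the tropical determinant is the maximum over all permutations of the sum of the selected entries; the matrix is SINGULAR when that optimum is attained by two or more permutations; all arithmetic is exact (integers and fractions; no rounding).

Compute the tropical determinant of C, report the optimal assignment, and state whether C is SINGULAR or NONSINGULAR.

σ = (1, 2, 3): 0 + (-5) + (-6) = -11
σ = (1, 3, 2): 0 + 17 + 25 = 42
σ = (2, 1, 3): 1 + 11 + (-6) = 6
σ = (2, 3, 1): 1 + 17 + (-8) = 10
σ = (3, 1, 2): 5 + 11 + 25 = 41
σ = (3, 2, 1): 5 + (-5) + (-8) = -8
Optimal value attained by: σ = (1, 3, 2).
Answer: det⊕(C) = 42; verdict: NONSINGULAR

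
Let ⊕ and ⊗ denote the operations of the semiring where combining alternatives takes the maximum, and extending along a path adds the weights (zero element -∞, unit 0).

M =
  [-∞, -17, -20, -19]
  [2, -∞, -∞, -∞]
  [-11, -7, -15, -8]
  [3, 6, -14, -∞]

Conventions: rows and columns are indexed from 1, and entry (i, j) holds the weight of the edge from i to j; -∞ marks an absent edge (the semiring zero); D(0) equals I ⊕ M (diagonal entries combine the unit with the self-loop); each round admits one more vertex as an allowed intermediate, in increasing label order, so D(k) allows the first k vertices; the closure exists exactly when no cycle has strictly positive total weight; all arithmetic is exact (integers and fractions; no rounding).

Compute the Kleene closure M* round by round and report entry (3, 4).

D(0):
  [0, -17, -20, -19]
  [2, 0, -∞, -∞]
  [-11, -7, 0, -8]
  [3, 6, -14, 0]
D(1):
  [0, -17, -20, -19]
  [2, 0, -18, -17]
  [-11, -7, 0, -8]
  [3, 6, -14, 0]
D(2):
  [0, -17, -20, -19]
  [2, 0, -18, -17]
  [-5, -7, 0, -8]
  [8, 6, -12, 0]
D(3):
  [0, -17, -20, -19]
  [2, 0, -18, -17]
  [-5, -7, 0, -8]
  [8, 6, -12, 0]
D(4):
  [0, -13, -20, -19]
  [2, 0, -18, -17]
  [0, -2, 0, -8]
  [8, 6, -12, 0]
Answer: M*[3][4] = -8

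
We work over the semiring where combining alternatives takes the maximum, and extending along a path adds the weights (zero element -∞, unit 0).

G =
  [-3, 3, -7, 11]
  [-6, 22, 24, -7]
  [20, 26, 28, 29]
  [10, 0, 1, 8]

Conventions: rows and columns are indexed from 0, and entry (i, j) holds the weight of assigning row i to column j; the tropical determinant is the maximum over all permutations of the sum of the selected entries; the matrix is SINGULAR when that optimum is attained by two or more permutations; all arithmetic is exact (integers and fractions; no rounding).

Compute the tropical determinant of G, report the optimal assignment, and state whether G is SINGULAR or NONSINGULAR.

σ = (0, 1, 2, 3): (-3) + 22 + 28 + 8 = 55
σ = (0, 1, 3, 2): (-3) + 22 + 29 + 1 = 49
σ = (0, 2, 1, 3): (-3) + 24 + 26 + 8 = 55
σ = (0, 2, 3, 1): (-3) + 24 + 29 + 0 = 50
σ = (0, 3, 1, 2): (-3) + (-7) + 26 + 1 = 17
σ = (0, 3, 2, 1): (-3) + (-7) + 28 + 0 = 18
σ = (1, 0, 2, 3): 3 + (-6) + 28 + 8 = 33
σ = (1, 0, 3, 2): 3 + (-6) + 29 + 1 = 27
σ = (1, 2, 0, 3): 3 + 24 + 20 + 8 = 55
σ = (1, 2, 3, 0): 3 + 24 + 29 + 10 = 66
σ = (1, 3, 0, 2): 3 + (-7) + 20 + 1 = 17
σ = (1, 3, 2, 0): 3 + (-7) + 28 + 10 = 34
σ = (2, 0, 1, 3): (-7) + (-6) + 26 + 8 = 21
σ = (2, 0, 3, 1): (-7) + (-6) + 29 + 0 = 16
σ = (2, 1, 0, 3): (-7) + 22 + 20 + 8 = 43
σ = (2, 1, 3, 0): (-7) + 22 + 29 + 10 = 54
σ = (2, 3, 0, 1): (-7) + (-7) + 20 + 0 = 6
σ = (2, 3, 1, 0): (-7) + (-7) + 26 + 10 = 22
σ = (3, 0, 1, 2): 11 + (-6) + 26 + 1 = 32
σ = (3, 0, 2, 1): 11 + (-6) + 28 + 0 = 33
σ = (3, 1, 0, 2): 11 + 22 + 20 + 1 = 54
σ = (3, 1, 2, 0): 11 + 22 + 28 + 10 = 71
σ = (3, 2, 0, 1): 11 + 24 + 20 + 0 = 55
σ = (3, 2, 1, 0): 11 + 24 + 26 + 10 = 71
Optimal value attained by: σ = (3, 1, 2, 0).
Answer: det⊕(G) = 71; verdict: SINGULAR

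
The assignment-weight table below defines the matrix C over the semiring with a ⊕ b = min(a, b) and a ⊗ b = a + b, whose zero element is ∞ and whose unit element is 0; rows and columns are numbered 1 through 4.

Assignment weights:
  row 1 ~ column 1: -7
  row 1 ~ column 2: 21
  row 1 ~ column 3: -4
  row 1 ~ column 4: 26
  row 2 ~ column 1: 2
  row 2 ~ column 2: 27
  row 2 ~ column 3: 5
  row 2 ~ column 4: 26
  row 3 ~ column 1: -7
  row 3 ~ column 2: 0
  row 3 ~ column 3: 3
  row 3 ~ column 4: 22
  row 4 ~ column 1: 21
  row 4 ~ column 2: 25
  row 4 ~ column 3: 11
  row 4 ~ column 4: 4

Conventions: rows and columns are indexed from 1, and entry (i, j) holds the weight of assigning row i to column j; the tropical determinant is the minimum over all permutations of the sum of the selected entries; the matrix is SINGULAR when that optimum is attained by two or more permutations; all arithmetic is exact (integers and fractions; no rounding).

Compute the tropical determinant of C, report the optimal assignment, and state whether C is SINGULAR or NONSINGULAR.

σ = (1, 2, 3, 4): (-7) + 27 + 3 + 4 = 27
σ = (1, 2, 4, 3): (-7) + 27 + 22 + 11 = 53
σ = (1, 3, 2, 4): (-7) + 5 + 0 + 4 = 2
σ = (1, 3, 4, 2): (-7) + 5 + 22 + 25 = 45
σ = (1, 4, 2, 3): (-7) + 26 + 0 + 11 = 30
σ = (1, 4, 3, 2): (-7) + 26 + 3 + 25 = 47
σ = (2, 1, 3, 4): 21 + 2 + 3 + 4 = 30
σ = (2, 1, 4, 3): 21 + 2 + 22 + 11 = 56
σ = (2, 3, 1, 4): 21 + 5 + (-7) + 4 = 23
σ = (2, 3, 4, 1): 21 + 5 + 22 + 21 = 69
σ = (2, 4, 1, 3): 21 + 26 + (-7) + 11 = 51
σ = (2, 4, 3, 1): 21 + 26 + 3 + 21 = 71
σ = (3, 1, 2, 4): (-4) + 2 + 0 + 4 = 2
σ = (3, 1, 4, 2): (-4) + 2 + 22 + 25 = 45
σ = (3, 2, 1, 4): (-4) + 27 + (-7) + 4 = 20
σ = (3, 2, 4, 1): (-4) + 27 + 22 + 21 = 66
σ = (3, 4, 1, 2): (-4) + 26 + (-7) + 25 = 40
σ = (3, 4, 2, 1): (-4) + 26 + 0 + 21 = 43
σ = (4, 1, 2, 3): 26 + 2 + 0 + 11 = 39
σ = (4, 1, 3, 2): 26 + 2 + 3 + 25 = 56
σ = (4, 2, 1, 3): 26 + 27 + (-7) + 11 = 57
σ = (4, 2, 3, 1): 26 + 27 + 3 + 21 = 77
σ = (4, 3, 1, 2): 26 + 5 + (-7) + 25 = 49
σ = (4, 3, 2, 1): 26 + 5 + 0 + 21 = 52
Optimal value attained by: σ = (1, 3, 2, 4).
Answer: det⊕(C) = 2; verdict: SINGULAR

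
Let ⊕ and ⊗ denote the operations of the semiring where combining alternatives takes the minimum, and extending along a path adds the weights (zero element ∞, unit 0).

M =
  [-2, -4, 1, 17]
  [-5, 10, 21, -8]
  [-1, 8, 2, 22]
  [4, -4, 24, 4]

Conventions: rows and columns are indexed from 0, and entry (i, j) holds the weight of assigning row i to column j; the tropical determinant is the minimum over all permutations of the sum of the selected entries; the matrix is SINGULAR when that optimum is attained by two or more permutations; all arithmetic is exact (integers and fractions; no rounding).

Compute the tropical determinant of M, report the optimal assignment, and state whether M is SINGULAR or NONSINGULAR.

σ = (0, 1, 2, 3): (-2) + 10 + 2 + 4 = 14
σ = (0, 1, 3, 2): (-2) + 10 + 22 + 24 = 54
σ = (0, 2, 1, 3): (-2) + 21 + 8 + 4 = 31
σ = (0, 2, 3, 1): (-2) + 21 + 22 + (-4) = 37
σ = (0, 3, 1, 2): (-2) + (-8) + 8 + 24 = 22
σ = (0, 3, 2, 1): (-2) + (-8) + 2 + (-4) = -12
σ = (1, 0, 2, 3): (-4) + (-5) + 2 + 4 = -3
σ = (1, 0, 3, 2): (-4) + (-5) + 22 + 24 = 37
σ = (1, 2, 0, 3): (-4) + 21 + (-1) + 4 = 20
σ = (1, 2, 3, 0): (-4) + 21 + 22 + 4 = 43
σ = (1, 3, 0, 2): (-4) + (-8) + (-1) + 24 = 11
σ = (1, 3, 2, 0): (-4) + (-8) + 2 + 4 = -6
σ = (2, 0, 1, 3): 1 + (-5) + 8 + 4 = 8
σ = (2, 0, 3, 1): 1 + (-5) + 22 + (-4) = 14
σ = (2, 1, 0, 3): 1 + 10 + (-1) + 4 = 14
σ = (2, 1, 3, 0): 1 + 10 + 22 + 4 = 37
σ = (2, 3, 0, 1): 1 + (-8) + (-1) + (-4) = -12
σ = (2, 3, 1, 0): 1 + (-8) + 8 + 4 = 5
σ = (3, 0, 1, 2): 17 + (-5) + 8 + 24 = 44
σ = (3, 0, 2, 1): 17 + (-5) + 2 + (-4) = 10
σ = (3, 1, 0, 2): 17 + 10 + (-1) + 24 = 50
σ = (3, 1, 2, 0): 17 + 10 + 2 + 4 = 33
σ = (3, 2, 0, 1): 17 + 21 + (-1) + (-4) = 33
σ = (3, 2, 1, 0): 17 + 21 + 8 + 4 = 50
Optimal value attained by: σ = (0, 3, 2, 1).
Answer: det⊕(M) = -12; verdict: SINGULAR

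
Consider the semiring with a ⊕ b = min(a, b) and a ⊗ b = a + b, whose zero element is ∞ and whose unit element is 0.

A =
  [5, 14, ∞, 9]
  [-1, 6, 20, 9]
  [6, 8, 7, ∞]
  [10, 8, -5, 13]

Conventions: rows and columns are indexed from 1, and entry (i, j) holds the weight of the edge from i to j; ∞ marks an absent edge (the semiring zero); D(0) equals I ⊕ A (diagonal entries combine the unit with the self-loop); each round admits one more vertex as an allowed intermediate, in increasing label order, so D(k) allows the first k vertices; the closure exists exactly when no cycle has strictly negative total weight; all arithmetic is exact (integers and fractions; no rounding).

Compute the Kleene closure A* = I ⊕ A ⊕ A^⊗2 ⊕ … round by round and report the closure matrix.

D(0):
  [0, 14, ∞, 9]
  [-1, 0, 20, 9]
  [6, 8, 0, ∞]
  [10, 8, -5, 0]
D(1):
  [0, 14, ∞, 9]
  [-1, 0, 20, 8]
  [6, 8, 0, 15]
  [10, 8, -5, 0]
D(2):
  [0, 14, 34, 9]
  [-1, 0, 20, 8]
  [6, 8, 0, 15]
  [7, 8, -5, 0]
D(3):
  [0, 14, 34, 9]
  [-1, 0, 20, 8]
  [6, 8, 0, 15]
  [1, 3, -5, 0]
D(4):
  [0, 12, 4, 9]
  [-1, 0, 3, 8]
  [6, 8, 0, 15]
  [1, 3, -5, 0]
Answer: A* = [[0, 12, 4, 9], [-1, 0, 3, 8], [6, 8, 0, 15], [1, 3, -5, 0]]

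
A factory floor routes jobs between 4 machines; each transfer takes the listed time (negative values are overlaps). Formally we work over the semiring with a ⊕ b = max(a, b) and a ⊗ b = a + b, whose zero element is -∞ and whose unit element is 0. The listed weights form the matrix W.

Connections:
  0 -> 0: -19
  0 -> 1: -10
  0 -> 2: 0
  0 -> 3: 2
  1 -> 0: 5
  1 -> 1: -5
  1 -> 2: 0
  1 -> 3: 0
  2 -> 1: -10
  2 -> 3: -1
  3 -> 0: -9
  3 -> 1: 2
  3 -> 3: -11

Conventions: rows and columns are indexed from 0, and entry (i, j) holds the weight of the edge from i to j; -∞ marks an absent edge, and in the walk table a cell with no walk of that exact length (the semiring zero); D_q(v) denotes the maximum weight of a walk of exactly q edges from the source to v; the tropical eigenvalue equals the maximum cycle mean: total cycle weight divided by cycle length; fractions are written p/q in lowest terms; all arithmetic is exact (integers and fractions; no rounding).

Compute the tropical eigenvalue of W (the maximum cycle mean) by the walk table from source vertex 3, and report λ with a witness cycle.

q=0: [-∞, -∞, -∞, 0]
q=1: [-9, 2, -∞, -11]
q=2: [7, -3, 2, 2]
q=3: [2, 4, 7, 9]
q=4: [9, 11, 4, 6]
Optimal cycle mean attained by: cycle 0->3->1->0, total 2 + 2 + 5, length 3.
Answer: λ = 3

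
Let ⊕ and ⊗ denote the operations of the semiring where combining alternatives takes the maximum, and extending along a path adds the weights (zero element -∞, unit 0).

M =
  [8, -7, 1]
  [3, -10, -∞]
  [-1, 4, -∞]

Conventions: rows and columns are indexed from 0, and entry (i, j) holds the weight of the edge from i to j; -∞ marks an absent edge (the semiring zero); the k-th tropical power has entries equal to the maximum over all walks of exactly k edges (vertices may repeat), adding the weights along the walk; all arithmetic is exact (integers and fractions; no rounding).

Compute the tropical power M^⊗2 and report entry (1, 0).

M^⊗2:
  [16, 5, 9]
  [11, -4, 4]
  [7, -6, 0]
Key observation: the optimum is the walk 1->0->0, with weight 3 + 8 = 11.
Optimal value attained by: walk 1->0->0.
Answer: (M^⊗2)[1][0] = 11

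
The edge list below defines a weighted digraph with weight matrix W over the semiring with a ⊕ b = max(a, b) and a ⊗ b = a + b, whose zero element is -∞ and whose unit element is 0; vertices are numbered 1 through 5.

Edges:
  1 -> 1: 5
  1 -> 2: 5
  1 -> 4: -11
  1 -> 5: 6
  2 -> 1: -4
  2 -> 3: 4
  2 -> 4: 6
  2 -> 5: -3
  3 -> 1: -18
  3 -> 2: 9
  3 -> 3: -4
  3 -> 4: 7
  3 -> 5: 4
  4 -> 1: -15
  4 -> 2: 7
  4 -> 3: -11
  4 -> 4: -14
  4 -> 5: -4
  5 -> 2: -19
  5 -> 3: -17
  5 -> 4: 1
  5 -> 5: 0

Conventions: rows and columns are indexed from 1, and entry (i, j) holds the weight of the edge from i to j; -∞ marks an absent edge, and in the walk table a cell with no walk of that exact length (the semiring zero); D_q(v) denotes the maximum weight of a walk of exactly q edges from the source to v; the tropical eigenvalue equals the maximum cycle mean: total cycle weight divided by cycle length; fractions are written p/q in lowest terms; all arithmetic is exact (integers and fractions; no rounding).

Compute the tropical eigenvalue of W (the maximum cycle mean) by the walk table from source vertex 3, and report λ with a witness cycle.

q=0: [-∞, -∞, 0, -∞, -∞]
q=1: [-18, 9, -4, 7, 4]
q=2: [5, 14, 13, 15, 6]
q=3: [10, 22, 18, 20, 17]
q=4: [18, 27, 26, 28, 22]
q=5: [23, 35, 31, 33, 30]
Optimal cycle mean attained by: cycle 2->3->2, total 4 + 9, length 2.
Answer: λ = 13/2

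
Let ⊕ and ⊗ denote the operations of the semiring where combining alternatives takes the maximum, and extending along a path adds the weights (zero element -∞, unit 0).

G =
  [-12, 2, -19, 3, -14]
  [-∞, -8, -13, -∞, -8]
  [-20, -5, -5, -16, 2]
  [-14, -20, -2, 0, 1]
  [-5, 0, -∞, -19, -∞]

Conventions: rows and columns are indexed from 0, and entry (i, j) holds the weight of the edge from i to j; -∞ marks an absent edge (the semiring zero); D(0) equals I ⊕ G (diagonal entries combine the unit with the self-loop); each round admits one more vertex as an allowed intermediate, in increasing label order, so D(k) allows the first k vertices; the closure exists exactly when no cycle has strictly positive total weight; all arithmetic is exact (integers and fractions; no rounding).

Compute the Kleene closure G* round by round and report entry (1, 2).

D(0):
  [0, 2, -19, 3, -14]
  [-∞, 0, -13, -∞, -8]
  [-20, -5, 0, -16, 2]
  [-14, -20, -2, 0, 1]
  [-5, 0, -∞, -19, 0]
D(1):
  [0, 2, -19, 3, -14]
  [-∞, 0, -13, -∞, -8]
  [-20, -5, 0, -16, 2]
  [-14, -12, -2, 0, 1]
  [-5, 0, -24, -2, 0]
D(2):
  [0, 2, -11, 3, -6]
  [-∞, 0, -13, -∞, -8]
  [-20, -5, 0, -16, 2]
  [-14, -12, -2, 0, 1]
  [-5, 0, -13, -2, 0]
D(3):
  [0, 2, -11, 3, -6]
  [-33, 0, -13, -29, -8]
  [-20, -5, 0, -16, 2]
  [-14, -7, -2, 0, 1]
  [-5, 0, -13, -2, 0]
D(4):
  [0, 2, 1, 3, 4]
  [-33, 0, -13, -29, -8]
  [-20, -5, 0, -16, 2]
  [-14, -7, -2, 0, 1]
  [-5, 0, -4, -2, 0]
D(5):
  [0, 4, 1, 3, 4]
  [-13, 0, -12, -10, -8]
  [-3, 2, 0, 0, 2]
  [-4, 1, -2, 0, 1]
  [-5, 0, -4, -2, 0]
Answer: G*[1][2] = -12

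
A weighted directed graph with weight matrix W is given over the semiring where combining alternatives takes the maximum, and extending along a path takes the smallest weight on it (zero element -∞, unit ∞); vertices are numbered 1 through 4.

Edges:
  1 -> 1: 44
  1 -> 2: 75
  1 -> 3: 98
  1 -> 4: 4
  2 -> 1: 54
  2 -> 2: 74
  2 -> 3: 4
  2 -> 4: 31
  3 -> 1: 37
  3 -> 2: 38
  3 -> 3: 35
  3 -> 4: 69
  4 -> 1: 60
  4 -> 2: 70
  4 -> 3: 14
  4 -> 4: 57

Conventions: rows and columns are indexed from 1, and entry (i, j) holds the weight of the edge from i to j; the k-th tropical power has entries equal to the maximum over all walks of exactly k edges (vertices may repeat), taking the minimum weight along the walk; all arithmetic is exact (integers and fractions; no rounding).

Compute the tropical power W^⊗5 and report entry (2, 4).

W^⊗2:
  [54, 74, 44, 69]
  [54, 74, 54, 31]
  [60, 69, 37, 57]
  [57, 70, 60, 57]
W^⊗3:
  [60, 74, 54, 57]
  [54, 74, 54, 54]
  [57, 69, 60, 57]
  [57, 70, 57, 60]
W^⊗4:
  [57, 74, 60, 57]
  [54, 74, 54, 54]
  [57, 69, 57, 60]
  [60, 70, 57, 57]
W^⊗5:
  [57, 74, 57, 60]
  [54, 74, 54, 54]
  [60, 69, 57, 57]
  [57, 70, 60, 57]
Key observation: the optimum is the walk 2->1->3->4->4->4, with weight 54 min 98 min 69 min 57 min 57 = 54.
Optimal value attained by: walk 2->1->3->4->4->4.
Answer: (W^⊗5)[2][4] = 54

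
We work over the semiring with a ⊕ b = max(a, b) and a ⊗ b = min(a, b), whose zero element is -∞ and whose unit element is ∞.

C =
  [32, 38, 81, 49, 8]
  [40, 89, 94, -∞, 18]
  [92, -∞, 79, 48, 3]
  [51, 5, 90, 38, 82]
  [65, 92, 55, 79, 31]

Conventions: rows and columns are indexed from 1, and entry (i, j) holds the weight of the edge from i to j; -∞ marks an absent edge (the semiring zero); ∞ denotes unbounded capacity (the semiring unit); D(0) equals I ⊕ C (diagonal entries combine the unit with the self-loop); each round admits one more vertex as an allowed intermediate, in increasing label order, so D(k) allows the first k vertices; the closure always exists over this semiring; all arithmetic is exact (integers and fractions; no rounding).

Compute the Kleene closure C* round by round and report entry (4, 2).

D(0):
  [∞, 38, 81, 49, 8]
  [40, ∞, 94, -∞, 18]
  [92, -∞, ∞, 48, 3]
  [51, 5, 90, ∞, 82]
  [65, 92, 55, 79, ∞]
D(1):
  [∞, 38, 81, 49, 8]
  [40, ∞, 94, 40, 18]
  [92, 38, ∞, 49, 8]
  [51, 38, 90, ∞, 82]
  [65, 92, 65, 79, ∞]
D(2):
  [∞, 38, 81, 49, 18]
  [40, ∞, 94, 40, 18]
  [92, 38, ∞, 49, 18]
  [51, 38, 90, ∞, 82]
  [65, 92, 92, 79, ∞]
D(3):
  [∞, 38, 81, 49, 18]
  [92, ∞, 94, 49, 18]
  [92, 38, ∞, 49, 18]
  [90, 38, 90, ∞, 82]
  [92, 92, 92, 79, ∞]
D(4):
  [∞, 38, 81, 49, 49]
  [92, ∞, 94, 49, 49]
  [92, 38, ∞, 49, 49]
  [90, 38, 90, ∞, 82]
  [92, 92, 92, 79, ∞]
D(5):
  [∞, 49, 81, 49, 49]
  [92, ∞, 94, 49, 49]
  [92, 49, ∞, 49, 49]
  [90, 82, 90, ∞, 82]
  [92, 92, 92, 79, ∞]
Answer: C*[4][2] = 82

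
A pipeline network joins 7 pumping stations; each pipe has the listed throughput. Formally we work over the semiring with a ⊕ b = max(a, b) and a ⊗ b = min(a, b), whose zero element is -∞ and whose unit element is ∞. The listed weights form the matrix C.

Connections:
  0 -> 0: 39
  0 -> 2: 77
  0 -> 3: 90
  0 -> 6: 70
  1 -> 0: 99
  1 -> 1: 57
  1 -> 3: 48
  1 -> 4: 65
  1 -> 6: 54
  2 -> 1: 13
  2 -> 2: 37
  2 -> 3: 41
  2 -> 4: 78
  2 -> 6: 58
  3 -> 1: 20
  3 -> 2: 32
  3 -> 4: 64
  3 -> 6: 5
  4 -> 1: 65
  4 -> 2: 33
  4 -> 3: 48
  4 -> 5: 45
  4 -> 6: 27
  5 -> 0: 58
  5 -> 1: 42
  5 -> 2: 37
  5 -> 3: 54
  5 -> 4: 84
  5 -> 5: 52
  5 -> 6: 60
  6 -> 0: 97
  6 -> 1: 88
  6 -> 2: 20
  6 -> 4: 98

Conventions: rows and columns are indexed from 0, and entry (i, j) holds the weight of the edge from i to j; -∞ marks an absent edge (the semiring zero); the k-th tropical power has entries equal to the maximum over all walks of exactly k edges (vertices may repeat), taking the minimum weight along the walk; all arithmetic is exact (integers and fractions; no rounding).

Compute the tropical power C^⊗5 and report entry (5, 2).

C^⊗2:
  [70, 70, 39, 41, 77, -∞, 58]
  [57, 65, 77, 90, 57, 45, 70]
  [58, 65, 37, 48, 58, 45, 37]
  [20, 64, 33, 48, 32, 45, 32]
  [65, 57, 37, 48, 65, 45, 54]
  [60, 65, 58, 58, 60, 52, 58]
  [88, 65, 77, 90, 65, 45, 70]
C^⊗3:
  [70, 65, 70, 70, 65, 45, 70]
  [70, 70, 57, 57, 77, 45, 58]
  [65, 58, 58, 58, 65, 45, 58]
  [64, 57, 37, 48, 64, 45, 54]
  [57, 65, 65, 65, 57, 45, 65]
  [65, 60, 60, 60, 65, 52, 60]
  [70, 70, 77, 88, 77, 45, 70]
C^⊗4:
  [70, 70, 70, 70, 70, 45, 70]
  [70, 65, 70, 70, 65, 45, 70]
  [58, 65, 65, 65, 58, 45, 65]
  [57, 64, 64, 64, 57, 45, 64]
  [65, 65, 57, 57, 65, 45, 58]
  [60, 65, 65, 65, 60, 52, 65]
  [70, 70, 70, 70, 77, 45, 70]
C^⊗5:
  [70, 70, 70, 70, 70, 45, 70]
  [70, 70, 70, 70, 70, 45, 70]
  [65, 65, 58, 58, 65, 45, 58]
  [64, 64, 57, 57, 64, 45, 58]
  [65, 65, 65, 65, 65, 45, 65]
  [65, 65, 60, 60, 65, 52, 60]
  [70, 70, 70, 70, 70, 45, 70]
Key observation: the optimum is the walk 5->6->0->6->0->2, with weight 60 min 97 min 70 min 97 min 77 = 60.
Optimal value attained by: walk 5->6->0->6->0->2.
Answer: (C^⊗5)[5][2] = 60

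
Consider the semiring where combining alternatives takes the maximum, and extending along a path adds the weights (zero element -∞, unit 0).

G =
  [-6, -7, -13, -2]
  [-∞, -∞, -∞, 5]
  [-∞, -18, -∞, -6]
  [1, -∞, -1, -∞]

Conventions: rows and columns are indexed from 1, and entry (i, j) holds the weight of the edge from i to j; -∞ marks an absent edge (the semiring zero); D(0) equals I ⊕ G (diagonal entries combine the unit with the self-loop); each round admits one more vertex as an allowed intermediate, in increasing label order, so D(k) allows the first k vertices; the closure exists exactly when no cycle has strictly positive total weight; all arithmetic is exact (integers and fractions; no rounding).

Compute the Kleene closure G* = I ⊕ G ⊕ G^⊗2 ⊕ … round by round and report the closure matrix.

D(0):
  [0, -7, -13, -2]
  [-∞, 0, -∞, 5]
  [-∞, -18, 0, -6]
  [1, -∞, -1, 0]
D(1):
  [0, -7, -13, -2]
  [-∞, 0, -∞, 5]
  [-∞, -18, 0, -6]
  [1, -6, -1, 0]
D(2):
  [0, -7, -13, -2]
  [-∞, 0, -∞, 5]
  [-∞, -18, 0, -6]
  [1, -6, -1, 0]
D(3):
  [0, -7, -13, -2]
  [-∞, 0, -∞, 5]
  [-∞, -18, 0, -6]
  [1, -6, -1, 0]
D(4):
  [0, -7, -3, -2]
  [6, 0, 4, 5]
  [-5, -12, 0, -6]
  [1, -6, -1, 0]
Answer: G* = [[0, -7, -3, -2], [6, 0, 4, 5], [-5, -12, 0, -6], [1, -6, -1, 0]]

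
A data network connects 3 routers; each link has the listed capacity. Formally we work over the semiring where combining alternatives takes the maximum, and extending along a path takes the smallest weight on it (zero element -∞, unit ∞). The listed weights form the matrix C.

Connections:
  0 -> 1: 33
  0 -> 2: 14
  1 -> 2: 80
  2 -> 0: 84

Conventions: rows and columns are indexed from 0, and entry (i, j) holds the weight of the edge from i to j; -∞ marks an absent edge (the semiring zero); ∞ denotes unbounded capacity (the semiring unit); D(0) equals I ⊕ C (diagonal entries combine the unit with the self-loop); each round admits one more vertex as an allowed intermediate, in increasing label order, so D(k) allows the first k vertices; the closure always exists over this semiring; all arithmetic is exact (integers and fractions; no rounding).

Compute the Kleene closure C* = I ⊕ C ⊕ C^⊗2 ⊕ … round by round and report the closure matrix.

D(0):
  [∞, 33, 14]
  [-∞, ∞, 80]
  [84, -∞, ∞]
D(1):
  [∞, 33, 14]
  [-∞, ∞, 80]
  [84, 33, ∞]
D(2):
  [∞, 33, 33]
  [-∞, ∞, 80]
  [84, 33, ∞]
D(3):
  [∞, 33, 33]
  [80, ∞, 80]
  [84, 33, ∞]
Answer: C* = [[∞, 33, 33], [80, ∞, 80], [84, 33, ∞]]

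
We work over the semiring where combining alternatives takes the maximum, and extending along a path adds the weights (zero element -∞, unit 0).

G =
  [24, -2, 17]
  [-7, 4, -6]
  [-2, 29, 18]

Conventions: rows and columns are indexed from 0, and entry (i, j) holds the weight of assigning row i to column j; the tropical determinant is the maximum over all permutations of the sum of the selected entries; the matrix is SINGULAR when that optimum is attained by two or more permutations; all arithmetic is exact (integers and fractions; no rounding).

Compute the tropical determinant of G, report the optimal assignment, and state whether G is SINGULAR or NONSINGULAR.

σ = (0, 1, 2): 24 + 4 + 18 = 46
σ = (0, 2, 1): 24 + (-6) + 29 = 47
σ = (1, 0, 2): (-2) + (-7) + 18 = 9
σ = (1, 2, 0): (-2) + (-6) + (-2) = -10
σ = (2, 0, 1): 17 + (-7) + 29 = 39
σ = (2, 1, 0): 17 + 4 + (-2) = 19
Optimal value attained by: σ = (0, 2, 1).
Answer: det⊕(G) = 47; verdict: NONSINGULAR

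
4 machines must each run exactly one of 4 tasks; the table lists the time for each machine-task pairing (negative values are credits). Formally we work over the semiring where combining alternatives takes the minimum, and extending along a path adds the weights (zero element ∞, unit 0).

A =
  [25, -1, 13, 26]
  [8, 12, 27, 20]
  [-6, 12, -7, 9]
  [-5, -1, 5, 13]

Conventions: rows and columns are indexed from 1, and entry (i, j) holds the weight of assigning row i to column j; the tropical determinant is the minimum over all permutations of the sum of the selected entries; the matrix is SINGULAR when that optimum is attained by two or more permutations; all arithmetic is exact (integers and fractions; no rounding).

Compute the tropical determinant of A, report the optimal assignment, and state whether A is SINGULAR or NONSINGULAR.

σ = (1, 2, 3, 4): 25 + 12 + (-7) + 13 = 43
σ = (1, 2, 4, 3): 25 + 12 + 9 + 5 = 51
σ = (1, 3, 2, 4): 25 + 27 + 12 + 13 = 77
σ = (1, 3, 4, 2): 25 + 27 + 9 + (-1) = 60
σ = (1, 4, 2, 3): 25 + 20 + 12 + 5 = 62
σ = (1, 4, 3, 2): 25 + 20 + (-7) + (-1) = 37
σ = (2, 1, 3, 4): (-1) + 8 + (-7) + 13 = 13
σ = (2, 1, 4, 3): (-1) + 8 + 9 + 5 = 21
σ = (2, 3, 1, 4): (-1) + 27 + (-6) + 13 = 33
σ = (2, 3, 4, 1): (-1) + 27 + 9 + (-5) = 30
σ = (2, 4, 1, 3): (-1) + 20 + (-6) + 5 = 18
σ = (2, 4, 3, 1): (-1) + 20 + (-7) + (-5) = 7
σ = (3, 1, 2, 4): 13 + 8 + 12 + 13 = 46
σ = (3, 1, 4, 2): 13 + 8 + 9 + (-1) = 29
σ = (3, 2, 1, 4): 13 + 12 + (-6) + 13 = 32
σ = (3, 2, 4, 1): 13 + 12 + 9 + (-5) = 29
σ = (3, 4, 1, 2): 13 + 20 + (-6) + (-1) = 26
σ = (3, 4, 2, 1): 13 + 20 + 12 + (-5) = 40
σ = (4, 1, 2, 3): 26 + 8 + 12 + 5 = 51
σ = (4, 1, 3, 2): 26 + 8 + (-7) + (-1) = 26
σ = (4, 2, 1, 3): 26 + 12 + (-6) + 5 = 37
σ = (4, 2, 3, 1): 26 + 12 + (-7) + (-5) = 26
σ = (4, 3, 1, 2): 26 + 27 + (-6) + (-1) = 46
σ = (4, 3, 2, 1): 26 + 27 + 12 + (-5) = 60
Optimal value attained by: σ = (2, 4, 3, 1).
Answer: det⊕(A) = 7; verdict: NONSINGULAR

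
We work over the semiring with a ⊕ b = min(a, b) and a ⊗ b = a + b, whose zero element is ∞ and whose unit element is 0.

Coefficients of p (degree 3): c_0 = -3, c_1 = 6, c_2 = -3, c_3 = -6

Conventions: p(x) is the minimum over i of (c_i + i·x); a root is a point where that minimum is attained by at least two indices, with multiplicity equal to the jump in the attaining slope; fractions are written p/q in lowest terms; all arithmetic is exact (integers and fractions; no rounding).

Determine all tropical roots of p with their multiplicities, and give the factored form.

hull edge (i=0, c=-3) to (i=3, c=-6): slope -1, span 3
Factored form: p(x) = -6 ⊗ (x ⊕ 1) ⊗ (x ⊕ 1) ⊗ (x ⊕ 1)
Answer: roots = 1 (mult 3)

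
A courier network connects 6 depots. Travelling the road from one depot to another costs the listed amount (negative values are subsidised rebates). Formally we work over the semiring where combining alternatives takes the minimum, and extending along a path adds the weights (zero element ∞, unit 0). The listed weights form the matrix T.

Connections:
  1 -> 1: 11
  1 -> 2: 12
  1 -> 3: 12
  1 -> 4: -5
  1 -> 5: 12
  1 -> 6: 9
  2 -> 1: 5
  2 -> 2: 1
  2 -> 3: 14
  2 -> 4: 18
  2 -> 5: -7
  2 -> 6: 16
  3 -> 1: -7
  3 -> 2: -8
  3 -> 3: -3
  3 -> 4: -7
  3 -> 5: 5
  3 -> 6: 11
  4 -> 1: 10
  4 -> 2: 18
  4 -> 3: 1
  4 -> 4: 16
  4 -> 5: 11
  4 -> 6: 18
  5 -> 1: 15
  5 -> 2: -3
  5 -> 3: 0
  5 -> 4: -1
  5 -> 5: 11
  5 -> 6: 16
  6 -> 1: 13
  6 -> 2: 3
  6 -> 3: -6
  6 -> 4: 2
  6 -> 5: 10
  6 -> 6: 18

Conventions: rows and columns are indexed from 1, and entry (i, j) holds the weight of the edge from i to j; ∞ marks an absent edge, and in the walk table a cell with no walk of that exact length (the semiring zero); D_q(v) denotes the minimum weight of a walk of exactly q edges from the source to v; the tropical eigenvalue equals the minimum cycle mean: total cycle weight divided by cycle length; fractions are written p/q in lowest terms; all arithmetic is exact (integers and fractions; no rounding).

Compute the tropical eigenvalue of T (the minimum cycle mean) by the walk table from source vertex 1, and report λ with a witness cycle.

q=0: [0, ∞, ∞, ∞, ∞, ∞]
q=1: [11, 12, 12, -5, 12, 9]
q=2: [5, 4, -4, 5, 5, 13]
q=3: [-11, -12, -7, -11, -3, 7]
q=4: [-14, -15, -10, -16, -19, -2]
q=5: [-17, -22, -19, -20, -22, -5]
q=6: [-26, -27, -22, -26, -29, -8]
Optimal cycle mean attained by: cycle 2->5->2, total (-7) + (-3), length 2.
Answer: λ = -5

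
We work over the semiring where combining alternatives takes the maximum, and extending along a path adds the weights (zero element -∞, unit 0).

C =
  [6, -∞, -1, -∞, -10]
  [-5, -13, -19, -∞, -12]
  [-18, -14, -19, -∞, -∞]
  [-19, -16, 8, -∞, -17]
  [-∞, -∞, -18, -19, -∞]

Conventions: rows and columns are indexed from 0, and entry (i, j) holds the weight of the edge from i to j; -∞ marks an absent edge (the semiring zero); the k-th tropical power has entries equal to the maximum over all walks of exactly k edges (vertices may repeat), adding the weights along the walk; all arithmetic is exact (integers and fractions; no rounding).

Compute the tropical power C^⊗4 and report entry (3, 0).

C^⊗2:
  [12, -15, 5, -29, -4]
  [1, -26, -6, -31, -15]
  [-12, -27, -19, -∞, -26]
  [-10, -6, -11, -36, -28]
  [-36, -32, -11, -∞, -36]
C^⊗3:
  [18, -9, 11, -23, 2]
  [7, -20, 0, -34, -9]
  [-6, -33, -13, -45, -22]
  [-4, -19, -11, -47, -18]
  [-29, -25, -30, -55, -44]
C^⊗4:
  [24, -3, 17, -17, 8]
  [13, -14, 6, -28, -3]
  [0, -27, -7, -41, -16]
  [2, -25, -5, -37, -14]
  [-23, -38, -30, -63, -37]
Key observation: the optimum is the walk 3->2->0->0->0, with weight 8 + (-18) + 6 + 6 = 2.
Optimal value attained by: walk 3->2->0->0->0.
Answer: (C^⊗4)[3][0] = 2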